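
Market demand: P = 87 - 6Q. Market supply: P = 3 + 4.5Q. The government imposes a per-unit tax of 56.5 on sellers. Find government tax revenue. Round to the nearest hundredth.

Without the tax, 87 - 6Q = 3 + 4.5Q so Q* = 8 and P* = 39.
With the tax, sellers need 56.5 more per unit: 87 - 6Q = 3 + 4.5Q + 56.5, so Q_t = 2.619. Buyers pay P_b = 71.2857; sellers receive P_s = P_b - 56.5 = 14.7857.
Tax revenue = t x Q_t = 56.5 x 2.619 = 147.9762.

147.98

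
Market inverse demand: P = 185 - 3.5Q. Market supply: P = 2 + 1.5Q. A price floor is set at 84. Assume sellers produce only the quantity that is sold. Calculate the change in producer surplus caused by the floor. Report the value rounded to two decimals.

Without the control, 185 - 3.5Q = 2 + 1.5Q so Q* = 36.6 and P* = 56.9.
At the floor price 84, quantity demanded is (185 - 84)/3.5 = 28.8571; demand is the short side, so Q = 28.8571 trades at P = 84.
PS goes from (1/2)(36.6)(54.9) = 1004.67 to 1741.7347 (computed as (84 - 2)(28.8571) - (1/2)(1.5)(28.8571)^2), a change of 737.0647.

737.06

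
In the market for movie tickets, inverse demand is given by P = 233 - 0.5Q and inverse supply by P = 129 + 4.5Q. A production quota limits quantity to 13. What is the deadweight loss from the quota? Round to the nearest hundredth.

Unrestricted equilibrium: Q* = (233 - 129)/(0.5 + 4.5) = 20.8.
At Q = 13 the demand price is 233 - 0.5(13) = 226.5 and the supply price is 129 + 4.5(13) = 187.5.
Deadweight loss is the triangle between the curves from 13 to 20.8: (1/2)(226.5 - 187.5)(20.8 - 13) = 152.1.

152.10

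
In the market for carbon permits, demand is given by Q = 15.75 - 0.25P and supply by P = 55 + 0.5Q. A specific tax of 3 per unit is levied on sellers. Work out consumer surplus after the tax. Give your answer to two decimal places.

2.47

Rewriting demand in inverse form: P = 63 - 4Q.
Without the tax, 63 - 4Q = 55 + 0.5Q so Q* = 1.7778 and P* = 55.8889.
A tax on sellers shifts supply up by 3: 63 - 4Q = 55 + 0.5Q + 3, so Q_t = 1.1111. Buyers pay P_b = 58.5556; sellers receive P_s = P_b - 3 = 55.5556.
CS = (1/2)(Q_t)(63 - P_b) = (1/2)(1.1111)(4.4444) = 2.4691.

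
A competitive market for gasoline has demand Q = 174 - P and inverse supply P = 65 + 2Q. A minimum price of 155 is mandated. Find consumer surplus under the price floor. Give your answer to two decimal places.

Rewriting demand in inverse form: P = 174 - Q.
Free-market equilibrium: 174 - Q = 65 + 2Q gives Q* = 36.3333, P* = 137.6667.
At the floor price 155, quantity demanded is (174 - 155)/1 = 19; demand is the short side, so Q = 19 trades at P = 155.
CS is the triangle under demand above 155: (1/2)(19)(174 - 155) = 180.5.

180.50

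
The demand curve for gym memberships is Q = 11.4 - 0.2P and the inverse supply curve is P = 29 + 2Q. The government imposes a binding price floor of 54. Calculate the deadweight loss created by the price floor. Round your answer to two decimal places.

40.46

Rewriting demand in inverse form: P = 57 - 5Q.
Without the control, 57 - 5Q = 29 + 2Q so Q* = 4 and P* = 37.
At the floor price 54, quantity demanded is (57 - 54)/5 = 0.6; demand is the short side, so Q = 0.6 trades at P = 54.
The lost-trades triangle has base Q* - 0.6 = 3.4 and height equal to the gap between the curves at Q = 0.6, which is 54 - 30.2 = 23.8. DWL = (1/2)(3.4)(23.8) = 40.46.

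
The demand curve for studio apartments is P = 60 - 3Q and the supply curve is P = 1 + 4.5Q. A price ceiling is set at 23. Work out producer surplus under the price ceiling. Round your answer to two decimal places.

Without the control, 60 - 3Q = 1 + 4.5Q so Q* = 7.8667 and P* = 36.4.
At P = 23, sellers supply (23 - 1)/4.5 = 4.8889 while buyers want more, so the quantity traded is 4.8889 at price 23.
PS is the triangle above supply below 23: (1/2)(4.8889)(23 - 1) = 53.7778.

53.78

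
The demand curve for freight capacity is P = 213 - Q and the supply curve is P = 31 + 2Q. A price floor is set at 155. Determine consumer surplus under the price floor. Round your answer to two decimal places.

Without the control, 213 - Q = 31 + 2Q so Q* = 60.6667 and P* = 152.3333.
At the floor price 155, quantity demanded is (213 - 155)/1 = 58; demand is the short side, so Q = 58 trades at P = 155.
CS is the triangle under demand above 155: (1/2)(58)(213 - 155) = 1682.

1682.00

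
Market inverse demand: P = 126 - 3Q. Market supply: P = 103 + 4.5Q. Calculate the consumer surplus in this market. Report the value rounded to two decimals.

14.11

Setting demand equal to supply, 23 = 7.5Q, so Q* = 3.0667 and P* = 116.8.
The demand choke price is 126, so CS = (1/2)(Q*)(126 - P*) = (1/2)(3.0667)(9.2) = 14.1067.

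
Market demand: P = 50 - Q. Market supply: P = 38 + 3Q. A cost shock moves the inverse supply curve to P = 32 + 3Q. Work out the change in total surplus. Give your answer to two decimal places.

Initial equilibrium: Q_0 = 3, P_0 = 47; CS_0 = (1/2)(3)(3) = 4.5, PS_0 = (1/2)(3)(9) = 13.5.
New equilibrium: 50 - Q = 32 + 3Q gives Q_1 = 4.5, P_1 = 45.5; CS_1 = 10.125, PS_1 = 30.375.
Change in total surplus = (10.125 + 30.375) - (4.5 + 13.5) = 22.5.

22.50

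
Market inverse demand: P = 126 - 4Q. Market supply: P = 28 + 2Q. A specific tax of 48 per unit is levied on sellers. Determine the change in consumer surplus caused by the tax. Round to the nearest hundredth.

-394.67

Without the tax, 126 - 4Q = 28 + 2Q so Q* = 16.3333 and P* = 60.6667.
With the tax, sellers need 48 more per unit: 126 - 4Q = 28 + 2Q + 48, so Q_t = 8.3333. Buyers pay P_b = 92.6667; sellers receive P_s = P_b - 48 = 44.6667.
Consumers lose the trapezoid between P* and P_b out to Q_t plus the triangle from Q_t to Q*: change in CS = 138.8889 - 533.5556 = -394.6667.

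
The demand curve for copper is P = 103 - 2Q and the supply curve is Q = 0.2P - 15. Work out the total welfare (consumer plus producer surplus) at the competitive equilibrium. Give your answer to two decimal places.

56.00

Rewriting supply in inverse form: P = 75 + 5Q.
Equilibrium: 103 - 2Q = 75 + 5Q, so Q* = 4 and P* = 95.
CS = (1/2)(4)(8) = 16 and PS = (1/2)(4)(20) = 40, so total surplus = 56.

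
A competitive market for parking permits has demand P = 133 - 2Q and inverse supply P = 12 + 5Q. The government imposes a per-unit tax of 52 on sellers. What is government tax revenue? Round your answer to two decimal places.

512.57

Without the tax, 133 - 2Q = 12 + 5Q so Q* = 17.2857 and P* = 98.4286.
A tax on sellers shifts supply up by 52: 133 - 2Q = 12 + 5Q + 52, so Q_t = 9.8571. Buyers pay P_b = 113.2857; sellers receive P_s = P_b - 52 = 61.2857.
Tax revenue = t x Q_t = 52 x 9.8571 = 512.5714.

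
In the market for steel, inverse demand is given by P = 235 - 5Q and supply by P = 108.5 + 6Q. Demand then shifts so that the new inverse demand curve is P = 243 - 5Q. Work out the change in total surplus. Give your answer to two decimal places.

94.91

Initial equilibrium: Q_0 = 11.5, P_0 = 177.5; CS_0 = (1/2)(11.5)(57.5) = 330.625, PS_0 = (1/2)(11.5)(69) = 396.75.
New equilibrium: 243 - 5Q = 108.5 + 6Q gives Q_1 = 12.2273, P_1 = 181.8636; CS_1 = 373.7655, PS_1 = 448.5186.
Change in total surplus = (373.7655 + 448.5186) - (330.625 + 396.75) = 94.9091.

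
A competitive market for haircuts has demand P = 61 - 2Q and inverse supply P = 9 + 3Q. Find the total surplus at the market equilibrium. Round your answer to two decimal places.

Equilibrium: 61 - 2Q = 9 + 3Q, so Q* = 10.4 and P* = 40.2.
Total surplus is the full triangle between the curves from 0 to Q*: (1/2)(10.4)(61 - 9) = 270.4.

270.40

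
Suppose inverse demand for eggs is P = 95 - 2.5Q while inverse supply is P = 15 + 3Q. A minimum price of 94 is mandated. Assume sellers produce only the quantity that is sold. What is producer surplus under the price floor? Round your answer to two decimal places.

31.36

Without the control, 95 - 2.5Q = 15 + 3Q so Q* = 14.5455 and P* = 58.6364.
At P = 94, buyers demand (95 - 94)/2.5 = 0.4 while sellers would supply more, so the quantity traded is 0.4 at price 94.
The supply price at Q = 0.4 is 16.2. PS is the trapezoid between 94 and supply over [0, 0.4]: (1/2)[(94 - 15) + (94 - 16.2)](0.4) = 31.36.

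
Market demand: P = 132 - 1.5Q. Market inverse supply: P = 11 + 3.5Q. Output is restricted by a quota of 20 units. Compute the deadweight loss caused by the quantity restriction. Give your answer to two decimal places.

Unrestricted equilibrium: Q* = (132 - 11)/(1.5 + 3.5) = 24.2.
At Q = 20 the demand price is 132 - 1.5(20) = 102 and the supply price is 11 + 3.5(20) = 81.
Deadweight loss is the triangle between the curves from 20 to 24.2: (1/2)(102 - 81)(24.2 - 20) = 44.1.

44.10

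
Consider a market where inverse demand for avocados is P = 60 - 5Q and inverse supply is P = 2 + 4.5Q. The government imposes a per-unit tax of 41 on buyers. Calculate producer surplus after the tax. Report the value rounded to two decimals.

Without the tax, 60 - 5Q = 2 + 4.5Q so Q* = 6.1053 and P* = 29.4737.
A tax on buyers shifts demand down by 41: (60 - 41) - 5Q = 2 + 4.5Q, so Q_t = 1.7895. Buyers pay P_b = 51.0526; sellers receive P_s = P_b - 41 = 10.0526.
Producer surplus is the triangle above supply below P_s: (1/2)(1.7895)(10.0526 - 2) = 7.205.

7.20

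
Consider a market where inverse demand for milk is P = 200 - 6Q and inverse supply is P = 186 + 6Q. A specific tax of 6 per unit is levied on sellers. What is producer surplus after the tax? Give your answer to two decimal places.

Without the tax, 200 - 6Q = 186 + 6Q so Q* = 1.1667 and P* = 193.
A tax on sellers shifts supply up by 6: 200 - 6Q = 186 + 6Q + 6, so Q_t = 0.6667. Buyers pay P_b = 196; sellers receive P_s = P_b - 6 = 190.
PS = (1/2)(Q_t)(P_s - 186) = (1/2)(0.6667)(4) = 1.3333.

1.33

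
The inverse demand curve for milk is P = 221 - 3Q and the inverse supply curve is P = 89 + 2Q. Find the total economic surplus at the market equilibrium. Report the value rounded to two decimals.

Setting demand equal to supply, 132 = 5Q, so Q* = 26.4 and P* = 141.8.
CS = (1/2)(26.4)(79.2) = 1045.44 and PS = (1/2)(26.4)(52.8) = 696.96, so total surplus = 1742.4.

1742.40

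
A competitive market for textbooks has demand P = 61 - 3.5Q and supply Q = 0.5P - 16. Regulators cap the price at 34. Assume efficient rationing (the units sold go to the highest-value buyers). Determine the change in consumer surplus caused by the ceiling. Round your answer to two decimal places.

-23.40

Rewriting supply in inverse form: P = 32 + 2Q.
Without the control, 61 - 3.5Q = 32 + 2Q so Q* = 5.2727 and P* = 42.5455.
At P = 34, sellers supply (34 - 32)/2 = 1 while buyers want more, so the quantity traded is 1 at price 34.
CS goes from (1/2)(5.2727)(18.4545) = 48.6529 to 25.25 (computed as (61 - 34)(1) - (1/2)(3.5)(1)^2), a change of -23.4029.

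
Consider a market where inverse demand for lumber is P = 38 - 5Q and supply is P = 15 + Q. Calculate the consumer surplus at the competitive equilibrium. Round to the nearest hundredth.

36.74

Equilibrium: 38 - 5Q = 15 + Q, so Q* = 3.8333 and P* = 18.8333.
CS is the area between the demand curve and P* from 0 to Q*: (1/2)(3.8333)(19.1667) = 36.7361.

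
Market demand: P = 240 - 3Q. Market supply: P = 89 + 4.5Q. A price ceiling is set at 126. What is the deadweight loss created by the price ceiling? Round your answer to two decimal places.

532.03

Free-market equilibrium: 240 - 3Q = 89 + 4.5Q gives Q* = 20.1333, P* = 179.6.
At the ceiling price 126, quantity supplied is (126 - 89)/4.5 = 8.2222; supply is the short side, so Q = 8.2222 trades at P = 126.
The lost-trades triangle has base Q* - 8.2222 = 11.9111 and height equal to the gap between the curves at Q = 8.2222, which is 215.3333 - 126 = 89.3333. DWL = (1/2)(11.9111)(89.3333) = 532.0296.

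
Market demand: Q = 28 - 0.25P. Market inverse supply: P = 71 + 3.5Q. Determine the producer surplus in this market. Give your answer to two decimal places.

52.30

Rewriting demand in inverse form: P = 112 - 4Q.
Equilibrium: 112 - 4Q = 71 + 3.5Q, so Q* = 5.4667 and P* = 90.1333.
The supply curve's price intercept is 71, so PS = (1/2)(Q*)(P* - 71) = (1/2)(5.4667)(19.1333) = 52.2978.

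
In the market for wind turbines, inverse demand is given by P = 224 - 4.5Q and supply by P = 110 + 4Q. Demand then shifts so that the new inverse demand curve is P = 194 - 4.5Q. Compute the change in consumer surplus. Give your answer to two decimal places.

-184.98

Initial equilibrium: Q_0 = 13.4118, P_0 = 163.6471; CS_0 = (1/2)(13.4118)(60.3529) = 404.7197, PS_0 = (1/2)(13.4118)(53.6471) = 359.7509.
New equilibrium: 194 - 4.5Q = 110 + 4Q gives Q_1 = 9.8824, P_1 = 149.5294; CS_1 = 219.737, PS_1 = 195.3218.
Change in consumer surplus = 219.737 - 404.7197 = -184.9827.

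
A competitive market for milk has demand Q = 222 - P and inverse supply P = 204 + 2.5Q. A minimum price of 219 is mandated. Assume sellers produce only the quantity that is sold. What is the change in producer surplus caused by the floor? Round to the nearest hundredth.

0.69

Rewriting demand in inverse form: P = 222 - Q.
Free-market equilibrium: 222 - Q = 204 + 2.5Q gives Q* = 5.1429, P* = 216.8571.
At the floor price 219, quantity demanded is (222 - 219)/1 = 3; demand is the short side, so Q = 3 trades at P = 219.
PS goes from (1/2)(5.1429)(12.8571) = 33.0612 to 33.75 (computed as (219 - 204)(3) - (1/2)(2.5)(3)^2), a change of 0.6888.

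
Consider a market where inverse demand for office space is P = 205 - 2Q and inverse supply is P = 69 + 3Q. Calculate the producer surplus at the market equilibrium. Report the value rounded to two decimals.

Setting demand equal to supply, 136 = 5Q, so Q* = 27.2 and P* = 150.6.
PS is the area between P* and the supply curve from 0 to Q*: (1/2)(27.2)(81.6) = 1109.76.

1109.76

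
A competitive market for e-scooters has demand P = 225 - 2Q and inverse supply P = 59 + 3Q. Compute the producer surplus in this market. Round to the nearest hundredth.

1653.36

Equilibrium: 225 - 2Q = 59 + 3Q, so Q* = 33.2 and P* = 158.6.
PS is the area between P* and the supply curve from 0 to Q*: (1/2)(33.2)(99.6) = 1653.36.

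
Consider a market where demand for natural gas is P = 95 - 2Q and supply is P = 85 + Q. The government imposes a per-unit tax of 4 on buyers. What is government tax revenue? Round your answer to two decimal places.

8.00

Without the tax, 95 - 2Q = 85 + Q so Q* = 3.3333 and P* = 88.3333.
A tax on buyers shifts demand down by 4: (95 - 4) - 2Q = 85 + Q, so Q_t = 2. Buyers pay P_b = 91; sellers receive P_s = P_b - 4 = 87.
Revenue is the tax times quantity traded: 4 x 2 = 8.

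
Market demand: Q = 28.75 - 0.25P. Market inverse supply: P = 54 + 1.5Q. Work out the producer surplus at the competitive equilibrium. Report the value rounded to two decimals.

Rewriting demand in inverse form: P = 115 - 4Q.
Set 115 - 4Q = 54 + 1.5Q, which gives 61 = 5.5Q, so Q* = 11.0909 and P* = 115 - 4(11.0909) = 70.6364.
Producer surplus is the triangle above supply below P*: (1/2)(11.0909)(70.6364 - 54) = (1/2)(11.0909)(16.6364) = 92.2562.

92.26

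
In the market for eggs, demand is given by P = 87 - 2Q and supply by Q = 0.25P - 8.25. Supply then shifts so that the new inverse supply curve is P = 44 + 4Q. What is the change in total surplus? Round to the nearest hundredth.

Rewriting supply in inverse form: P = 33 + 4Q.
Initial equilibrium: Q_0 = 9, P_0 = 69; CS_0 = (1/2)(9)(18) = 81, PS_0 = (1/2)(9)(36) = 162.
New equilibrium: 87 - 2Q = 44 + 4Q gives Q_1 = 7.1667, P_1 = 72.6667; CS_1 = 51.3611, PS_1 = 102.7222.
Change in total surplus = (51.3611 + 102.7222) - (81 + 162) = -88.9167.

-88.92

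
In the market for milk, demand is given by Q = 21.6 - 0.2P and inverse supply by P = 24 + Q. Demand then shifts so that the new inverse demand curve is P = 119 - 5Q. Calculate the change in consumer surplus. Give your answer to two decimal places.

136.74

Rewriting demand in inverse form: P = 108 - 5Q.
Initial equilibrium: Q_0 = 14, P_0 = 38; CS_0 = (1/2)(14)(70) = 490, PS_0 = (1/2)(14)(14) = 98.
New equilibrium: 119 - 5Q = 24 + Q gives Q_1 = 15.8333, P_1 = 39.8333; CS_1 = 626.7361, PS_1 = 125.3472.
Change in consumer surplus = 626.7361 - 490 = 136.7361.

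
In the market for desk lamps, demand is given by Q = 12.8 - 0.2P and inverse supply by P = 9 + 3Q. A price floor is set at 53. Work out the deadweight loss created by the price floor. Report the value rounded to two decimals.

87.42

Rewriting demand in inverse form: P = 64 - 5Q.
Without the control, 64 - 5Q = 9 + 3Q so Q* = 6.875 and P* = 29.625.
At the floor price 53, quantity demanded is (64 - 53)/5 = 2.2; demand is the short side, so Q = 2.2 trades at P = 53.
The lost-trades triangle has base Q* - 2.2 = 4.675 and height equal to the gap between the curves at Q = 2.2, which is 53 - 15.6 = 37.4. DWL = (1/2)(4.675)(37.4) = 87.4225.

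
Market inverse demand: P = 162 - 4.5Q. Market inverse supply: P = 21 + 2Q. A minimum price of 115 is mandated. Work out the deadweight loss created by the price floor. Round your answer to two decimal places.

411.17

Without the control, 162 - 4.5Q = 21 + 2Q so Q* = 21.6923 and P* = 64.3846.
At P = 115, buyers demand (162 - 115)/4.5 = 10.4444 while sellers would supply more, so the quantity traded is 10.4444 at price 115.
At Q = 10.4444 the demand price is 115 and the supply price is 41.8889. Deadweight loss is the triangle between the curves from 10.4444 to 21.6923: (1/2)(115 - 41.8889)(21.6923 - 10.4444) = 411.1719.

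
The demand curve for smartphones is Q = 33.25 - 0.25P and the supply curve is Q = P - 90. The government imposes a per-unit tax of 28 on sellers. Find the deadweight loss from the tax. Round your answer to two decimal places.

78.40

Rewriting demand in inverse form: P = 133 - 4Q.
Rewriting supply in inverse form: P = 90 + Q.
Without the tax, 133 - 4Q = 90 + Q so Q* = 8.6 and P* = 98.6.
With the tax, sellers need 28 more per unit: 133 - 4Q = 90 + Q + 28, so Q_t = 3. Buyers pay P_b = 121; sellers receive P_s = P_b - 28 = 93.
The welfare triangle lost has base Q* - Q_t = 5.6 and height t = 28, so DWL = (1/2)(5.6)(28) = 78.4.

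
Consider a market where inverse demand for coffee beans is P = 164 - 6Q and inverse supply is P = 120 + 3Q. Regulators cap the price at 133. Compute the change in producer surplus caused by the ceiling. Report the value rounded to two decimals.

-7.69

Without the control, 164 - 6Q = 120 + 3Q so Q* = 4.8889 and P* = 134.6667.
At P = 133, sellers supply (133 - 120)/3 = 4.3333 while buyers want more, so the quantity traded is 4.3333 at price 133.
PS goes from (1/2)(4.8889)(14.6667) = 35.8519 to 28.1667 (computed as (133 - 120)(4.3333) - (1/2)(3)(4.3333)^2), a change of -7.6852.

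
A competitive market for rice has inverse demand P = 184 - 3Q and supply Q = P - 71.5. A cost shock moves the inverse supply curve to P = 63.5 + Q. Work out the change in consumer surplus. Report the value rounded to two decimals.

174.75

Rewriting supply in inverse form: P = 71.5 + Q.
Initial equilibrium: Q_0 = 28.125, P_0 = 99.625; CS_0 = (1/2)(28.125)(84.375) = 1186.5234, PS_0 = (1/2)(28.125)(28.125) = 395.5078.
New equilibrium: 184 - 3Q = 63.5 + Q gives Q_1 = 30.125, P_1 = 93.625; CS_1 = 1361.2734, PS_1 = 453.7578.
Change in consumer surplus = 1361.2734 - 1186.5234 = 174.75.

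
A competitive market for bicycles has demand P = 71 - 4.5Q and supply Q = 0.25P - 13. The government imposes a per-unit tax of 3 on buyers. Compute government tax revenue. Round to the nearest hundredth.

5.65

Rewriting supply in inverse form: P = 52 + 4Q.
Pre-tax equilibrium: 71 - 4.5Q = 52 + 4Q gives Q* = 2.2353, P* = 60.9412.
With the tax, buyers' net willingness to pay falls by 3: (71 - 3) - 4.5Q = 52 + 4Q, so Q_t = 1.8824. Buyers pay P_b = 62.5294; sellers receive P_s = P_b - 3 = 59.5294.
Tax revenue = t x Q_t = 3 x 1.8824 = 5.6471.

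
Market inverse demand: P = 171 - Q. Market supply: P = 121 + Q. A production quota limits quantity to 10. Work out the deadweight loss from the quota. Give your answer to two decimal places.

Without the quota, 171 - Q = 121 + Q gives Q* = 25.
At Q = 10 the demand price is 171 - (10) = 161 and the supply price is 121 + (10) = 131.
DWL = (1/2)(gap between curves at 10) x (Q* - 10) = (1/2)(30)(15) = 225.

225.00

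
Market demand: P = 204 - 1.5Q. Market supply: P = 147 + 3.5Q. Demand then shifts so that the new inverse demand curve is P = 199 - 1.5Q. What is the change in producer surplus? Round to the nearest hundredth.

-38.15

Initial equilibrium: Q_0 = 11.4, P_0 = 186.9; CS_0 = (1/2)(11.4)(17.1) = 97.47, PS_0 = (1/2)(11.4)(39.9) = 227.43.
New equilibrium: 199 - 1.5Q = 147 + 3.5Q gives Q_1 = 10.4, P_1 = 183.4; CS_1 = 81.12, PS_1 = 189.28.
Change in producer surplus = 189.28 - 227.43 = -38.15.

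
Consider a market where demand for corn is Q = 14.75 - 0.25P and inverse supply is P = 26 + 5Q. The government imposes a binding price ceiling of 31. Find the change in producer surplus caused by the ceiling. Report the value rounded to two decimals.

Rewriting demand in inverse form: P = 59 - 4Q.
Free-market equilibrium: 59 - 4Q = 26 + 5Q gives Q* = 3.6667, P* = 44.3333.
At P = 31, sellers supply (31 - 26)/5 = 1 while buyers want more, so the quantity traded is 1 at price 31.
PS goes from (1/2)(3.6667)(18.3333) = 33.6111 to 2.5 (computed as (31 - 26)(1) - (1/2)(5)(1)^2), a change of -31.1111.

-31.11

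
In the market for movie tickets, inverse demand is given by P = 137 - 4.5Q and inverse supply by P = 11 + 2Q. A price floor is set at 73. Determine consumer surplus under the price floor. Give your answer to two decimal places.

455.11

Free-market equilibrium: 137 - 4.5Q = 11 + 2Q gives Q* = 19.3846, P* = 49.7692.
At the floor price 73, quantity demanded is (137 - 73)/4.5 = 14.2222; demand is the short side, so Q = 14.2222 trades at P = 73.
CS is the triangle under demand above 73: (1/2)(14.2222)(137 - 73) = 455.1111.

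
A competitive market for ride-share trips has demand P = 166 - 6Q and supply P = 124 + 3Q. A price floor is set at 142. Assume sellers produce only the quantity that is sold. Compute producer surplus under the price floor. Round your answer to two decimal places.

48.00

Without the control, 166 - 6Q = 124 + 3Q so Q* = 4.6667 and P* = 138.
At P = 142, buyers demand (166 - 142)/6 = 4 while sellers would supply more, so the quantity traded is 4 at price 142.
The supply price at Q = 4 is 136. PS is the trapezoid between 142 and supply over [0, 4]: (1/2)[(142 - 124) + (142 - 136)](4) = 48.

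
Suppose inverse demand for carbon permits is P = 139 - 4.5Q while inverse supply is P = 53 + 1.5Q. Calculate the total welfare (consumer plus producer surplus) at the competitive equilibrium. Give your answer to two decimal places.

616.33

Setting demand equal to supply, 86 = 6Q, so Q* = 14.3333 and P* = 74.5.
CS = (1/2)(14.3333)(64.5) = 462.25 and PS = (1/2)(14.3333)(21.5) = 154.0833, so total surplus = 616.3333.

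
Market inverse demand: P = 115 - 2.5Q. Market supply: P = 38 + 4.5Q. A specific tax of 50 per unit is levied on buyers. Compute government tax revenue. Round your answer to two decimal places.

Without the tax, 115 - 2.5Q = 38 + 4.5Q so Q* = 11 and P* = 87.5.
A tax on buyers shifts demand down by 50: (115 - 50) - 2.5Q = 38 + 4.5Q, so Q_t = 3.8571. Buyers pay P_b = 105.3571; sellers receive P_s = P_b - 50 = 55.3571.
Revenue is the tax times quantity traded: 50 x 3.8571 = 192.8571.

192.86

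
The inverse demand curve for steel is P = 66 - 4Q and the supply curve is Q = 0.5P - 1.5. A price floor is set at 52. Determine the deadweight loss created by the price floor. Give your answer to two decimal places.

147.00

Rewriting supply in inverse form: P = 3 + 2Q.
Free-market equilibrium: 66 - 4Q = 3 + 2Q gives Q* = 10.5, P* = 24.
At P = 52, buyers demand (66 - 52)/4 = 3.5 while sellers would supply more, so the quantity traded is 3.5 at price 52.
At Q = 3.5 the demand price is 52 and the supply price is 10. Deadweight loss is the triangle between the curves from 3.5 to 10.5: (1/2)(52 - 10)(10.5 - 3.5) = 147.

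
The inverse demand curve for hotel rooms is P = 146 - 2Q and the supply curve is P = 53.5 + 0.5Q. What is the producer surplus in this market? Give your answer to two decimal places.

Set 146 - 2Q = 53.5 + 0.5Q, which gives 92.5 = 2.5Q, so Q* = 37 and P* = 146 - 2(37) = 72.
The supply curve's price intercept is 53.5, so PS = (1/2)(Q*)(P* - 53.5) = (1/2)(37)(18.5) = 342.25.

342.25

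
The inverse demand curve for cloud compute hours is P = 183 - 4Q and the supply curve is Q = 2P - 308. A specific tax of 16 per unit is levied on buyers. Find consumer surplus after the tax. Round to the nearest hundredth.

Rewriting supply in inverse form: P = 154 + 0.5Q.
Without the tax, 183 - 4Q = 154 + 0.5Q so Q* = 6.4444 and P* = 157.2222.
With the tax, buyers' net willingness to pay falls by 16: (183 - 16) - 4Q = 154 + 0.5Q, so Q_t = 2.8889. Buyers pay P_b = 171.4444; sellers receive P_s = P_b - 16 = 155.4444.
CS = (1/2)(Q_t)(183 - P_b) = (1/2)(2.8889)(11.5556) = 16.6914.

16.69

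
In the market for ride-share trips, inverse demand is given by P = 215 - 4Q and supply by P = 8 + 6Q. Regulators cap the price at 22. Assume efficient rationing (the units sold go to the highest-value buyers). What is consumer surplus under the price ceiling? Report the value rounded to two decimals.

439.44

Free-market equilibrium: 215 - 4Q = 8 + 6Q gives Q* = 20.7, P* = 132.2.
At the ceiling price 22, quantity supplied is (22 - 8)/6 = 2.3333; supply is the short side, so Q = 2.3333 trades at P = 22.
The demand price at Q = 2.3333 is 205.6667. CS is the trapezoid between demand and 22 over [0, 2.3333]: (1/2)[(215 - 22) + (205.6667 - 22)](2.3333) = 439.4444.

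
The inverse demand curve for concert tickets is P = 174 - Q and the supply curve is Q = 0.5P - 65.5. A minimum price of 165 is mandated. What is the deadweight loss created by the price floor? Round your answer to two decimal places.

42.67

Rewriting supply in inverse form: P = 131 + 2Q.
Without the control, 174 - Q = 131 + 2Q so Q* = 14.3333 and P* = 159.6667.
At the floor price 165, quantity demanded is (174 - 165)/1 = 9; demand is the short side, so Q = 9 trades at P = 165.
At Q = 9 the demand price is 165 and the supply price is 149. Deadweight loss is the triangle between the curves from 9 to 14.3333: (1/2)(165 - 149)(14.3333 - 9) = 42.6667.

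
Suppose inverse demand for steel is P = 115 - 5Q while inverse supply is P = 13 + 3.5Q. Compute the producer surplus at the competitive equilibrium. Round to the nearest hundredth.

252.00

Setting demand equal to supply, 102 = 8.5Q, so Q* = 12 and P* = 55.
Producer surplus is the triangle above supply below P*: (1/2)(12)(55 - 13) = (1/2)(12)(42) = 252.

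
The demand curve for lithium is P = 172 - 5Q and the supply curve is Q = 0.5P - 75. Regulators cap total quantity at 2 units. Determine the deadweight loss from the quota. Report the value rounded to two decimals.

Rewriting supply in inverse form: P = 150 + 2Q.
Without the quota, 172 - 5Q = 150 + 2Q gives Q* = 3.1429.
At Q = 2 the demand price is 172 - 5(2) = 162 and the supply price is 150 + 2(2) = 154.
Deadweight loss is the triangle between the curves from 2 to 3.1429: (1/2)(162 - 154)(3.1429 - 2) = 4.5714.

4.57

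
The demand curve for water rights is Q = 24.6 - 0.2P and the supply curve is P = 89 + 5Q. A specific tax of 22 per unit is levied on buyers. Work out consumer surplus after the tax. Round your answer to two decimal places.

Rewriting demand in inverse form: P = 123 - 5Q.
Pre-tax equilibrium: 123 - 5Q = 89 + 5Q gives Q* = 3.4, P* = 106.
With the tax, buyers' net willingness to pay falls by 22: (123 - 22) - 5Q = 89 + 5Q, so Q_t = 1.2. Buyers pay P_b = 117; sellers receive P_s = P_b - 22 = 95.
Consumer surplus is the triangle under demand above P_b: (1/2)(1.2)(123 - 117) = 3.6.

3.60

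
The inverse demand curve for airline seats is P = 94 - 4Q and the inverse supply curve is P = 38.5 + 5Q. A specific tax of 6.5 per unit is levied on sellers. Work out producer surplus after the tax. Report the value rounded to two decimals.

74.10

Without the tax, 94 - 4Q = 38.5 + 5Q so Q* = 6.1667 and P* = 69.3333.
A tax on sellers shifts supply up by 6.5: 94 - 4Q = 38.5 + 5Q + 6.5, so Q_t = 5.4444. Buyers pay P_b = 72.2222; sellers receive P_s = P_b - 6.5 = 65.7222.
Producer surplus is the triangle above supply below P_s: (1/2)(5.4444)(65.7222 - 38.5) = 74.1049.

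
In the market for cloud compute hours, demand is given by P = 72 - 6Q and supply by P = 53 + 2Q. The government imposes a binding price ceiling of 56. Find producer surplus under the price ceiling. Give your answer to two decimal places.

2.25

Free-market equilibrium: 72 - 6Q = 53 + 2Q gives Q* = 2.375, P* = 57.75.
At the ceiling price 56, quantity supplied is (56 - 53)/2 = 1.5; supply is the short side, so Q = 1.5 trades at P = 56.
PS is the triangle above supply below 56: (1/2)(1.5)(56 - 53) = 2.25.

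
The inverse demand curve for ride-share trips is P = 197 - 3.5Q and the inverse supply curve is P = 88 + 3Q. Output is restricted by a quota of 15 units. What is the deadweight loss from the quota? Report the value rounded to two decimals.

Without the quota, 197 - 3.5Q = 88 + 3Q gives Q* = 16.7692.
At Q = 15 the demand price is 197 - 3.5(15) = 144.5 and the supply price is 88 + 3(15) = 133.
DWL = (1/2)(gap between curves at 15) x (Q* - 15) = (1/2)(11.5)(1.7692) = 10.1731.

10.17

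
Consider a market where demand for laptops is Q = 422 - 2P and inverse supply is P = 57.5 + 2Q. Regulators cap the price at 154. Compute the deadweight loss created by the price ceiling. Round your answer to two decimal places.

Rewriting demand in inverse form: P = 211 - 0.5Q.
Without the control, 211 - 0.5Q = 57.5 + 2Q so Q* = 61.4 and P* = 180.3.
At P = 154, sellers supply (154 - 57.5)/2 = 48.25 while buyers want more, so the quantity traded is 48.25 at price 154.
The lost-trades triangle has base Q* - 48.25 = 13.15 and height equal to the gap between the curves at Q = 48.25, which is 186.875 - 154 = 32.875. DWL = (1/2)(13.15)(32.875) = 216.1531.

216.15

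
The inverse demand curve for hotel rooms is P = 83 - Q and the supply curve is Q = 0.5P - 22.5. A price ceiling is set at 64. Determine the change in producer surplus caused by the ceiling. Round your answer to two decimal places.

-70.19

Rewriting supply in inverse form: P = 45 + 2Q.
Free-market equilibrium: 83 - Q = 45 + 2Q gives Q* = 12.6667, P* = 70.3333.
At P = 64, sellers supply (64 - 45)/2 = 9.5 while buyers want more, so the quantity traded is 9.5 at price 64.
PS goes from (1/2)(12.6667)(25.3333) = 160.4444 to 90.25 (computed as (64 - 45)(9.5) - (1/2)(2)(9.5)^2), a change of -70.1944.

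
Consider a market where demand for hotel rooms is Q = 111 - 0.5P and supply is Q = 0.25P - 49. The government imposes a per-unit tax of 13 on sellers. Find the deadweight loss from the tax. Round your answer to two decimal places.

Rewriting demand in inverse form: P = 222 - 2Q.
Rewriting supply in inverse form: P = 196 + 4Q.
Without the tax, 222 - 2Q = 196 + 4Q so Q* = 4.3333 and P* = 213.3333.
With the tax, sellers need 13 more per unit: 222 - 2Q = 196 + 4Q + 13, so Q_t = 2.1667. Buyers pay P_b = 217.6667; sellers receive P_s = P_b - 13 = 204.6667.
Deadweight loss is the triangle between the curves from Q_t to Q*: (1/2)(4.3333 - 2.1667)(13) = 14.0833.

14.08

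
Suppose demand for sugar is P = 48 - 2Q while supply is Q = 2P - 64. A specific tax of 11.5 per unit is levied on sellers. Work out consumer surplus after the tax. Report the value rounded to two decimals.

3.24

Rewriting supply in inverse form: P = 32 + 0.5Q.
Without the tax, 48 - 2Q = 32 + 0.5Q so Q* = 6.4 and P* = 35.2.
A tax on sellers shifts supply up by 11.5: 48 - 2Q = 32 + 0.5Q + 11.5, so Q_t = 1.8. Buyers pay P_b = 44.4; sellers receive P_s = P_b - 11.5 = 32.9.
CS = (1/2)(Q_t)(48 - P_b) = (1/2)(1.8)(3.6) = 3.24.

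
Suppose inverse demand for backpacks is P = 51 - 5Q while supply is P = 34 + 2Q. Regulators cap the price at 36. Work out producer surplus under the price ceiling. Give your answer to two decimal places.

1.00

Without the control, 51 - 5Q = 34 + 2Q so Q* = 2.4286 and P* = 38.8571.
At P = 36, sellers supply (36 - 34)/2 = 1 while buyers want more, so the quantity traded is 1 at price 36.
PS is the triangle above supply below 36: (1/2)(1)(36 - 34) = 1.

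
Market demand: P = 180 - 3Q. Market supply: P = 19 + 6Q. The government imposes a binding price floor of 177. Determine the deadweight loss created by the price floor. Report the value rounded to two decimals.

1283.56

Free-market equilibrium: 180 - 3Q = 19 + 6Q gives Q* = 17.8889, P* = 126.3333.
At the floor price 177, quantity demanded is (180 - 177)/3 = 1; demand is the short side, so Q = 1 trades at P = 177.
At Q = 1 the demand price is 177 and the supply price is 25. Deadweight loss is the triangle between the curves from 1 to 17.8889: (1/2)(177 - 25)(17.8889 - 1) = 1283.5556.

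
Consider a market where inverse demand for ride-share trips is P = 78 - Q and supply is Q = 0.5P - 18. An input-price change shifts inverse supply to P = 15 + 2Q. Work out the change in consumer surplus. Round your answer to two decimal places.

122.50

Rewriting supply in inverse form: P = 36 + 2Q.
Initial equilibrium: Q_0 = 14, P_0 = 64; CS_0 = (1/2)(14)(14) = 98, PS_0 = (1/2)(14)(28) = 196.
New equilibrium: 78 - Q = 15 + 2Q gives Q_1 = 21, P_1 = 57; CS_1 = 220.5, PS_1 = 441.
Change in consumer surplus = 220.5 - 98 = 122.5.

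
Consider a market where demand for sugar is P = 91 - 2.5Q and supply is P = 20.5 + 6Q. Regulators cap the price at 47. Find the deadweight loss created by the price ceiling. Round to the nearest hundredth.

Free-market equilibrium: 91 - 2.5Q = 20.5 + 6Q gives Q* = 8.2941, P* = 70.2647.
At P = 47, sellers supply (47 - 20.5)/6 = 4.4167 while buyers want more, so the quantity traded is 4.4167 at price 47.
At Q = 4.4167 the demand price is 79.9583 and the supply price is 47. Deadweight loss is the triangle between the curves from 4.4167 to 8.2941: (1/2)(79.9583 - 47)(8.2941 - 4.4167) = 63.8972.

63.90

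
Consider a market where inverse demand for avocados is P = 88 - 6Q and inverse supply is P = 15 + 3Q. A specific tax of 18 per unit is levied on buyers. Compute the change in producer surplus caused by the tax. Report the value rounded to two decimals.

Pre-tax equilibrium: 88 - 6Q = 15 + 3Q gives Q* = 8.1111, P* = 39.3333.
With the tax, buyers' net willingness to pay falls by 18: (88 - 18) - 6Q = 15 + 3Q, so Q_t = 6.1111. Buyers pay P_b = 51.3333; sellers receive P_s = P_b - 18 = 33.3333.
PS falls from (1/2)(8.1111)(24.3333) = 98.6852 to (1/2)(6.1111)(18.3333) = 56.0185, a change of -42.6667.

-42.67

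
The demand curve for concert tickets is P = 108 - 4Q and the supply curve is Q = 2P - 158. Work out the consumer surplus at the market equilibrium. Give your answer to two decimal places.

83.06

Rewriting supply in inverse form: P = 79 + 0.5Q.
Setting demand equal to supply, 29 = 4.5Q, so Q* = 6.4444 and P* = 82.2222.
CS is the area between the demand curve and P* from 0 to Q*: (1/2)(6.4444)(25.7778) = 83.0617.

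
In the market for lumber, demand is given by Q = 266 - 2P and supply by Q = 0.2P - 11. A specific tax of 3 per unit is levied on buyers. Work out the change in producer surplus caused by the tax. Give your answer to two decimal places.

Rewriting demand in inverse form: P = 133 - 0.5Q.
Rewriting supply in inverse form: P = 55 + 5Q.
Without the tax, 133 - 0.5Q = 55 + 5Q so Q* = 14.1818 and P* = 125.9091.
With the tax, buyers' net willingness to pay falls by 3: (133 - 3) - 0.5Q = 55 + 5Q, so Q_t = 13.6364. Buyers pay P_b = 126.1818; sellers receive P_s = P_b - 3 = 123.1818.
Producers lose the trapezoid between P_s and P* out to Q_t plus the triangle from Q_t to Q*: change in PS = 464.876 - 502.8099 = -37.9339.

-37.93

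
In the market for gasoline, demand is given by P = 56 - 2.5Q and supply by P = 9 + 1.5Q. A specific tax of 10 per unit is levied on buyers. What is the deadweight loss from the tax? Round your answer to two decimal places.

Pre-tax equilibrium: 56 - 2.5Q = 9 + 1.5Q gives Q* = 11.75, P* = 26.625.
A tax on buyers shifts demand down by 10: (56 - 10) - 2.5Q = 9 + 1.5Q, so Q_t = 9.25. Buyers pay P_b = 32.875; sellers receive P_s = P_b - 10 = 22.875.
Deadweight loss is the triangle between the curves from Q_t to Q*: (1/2)(11.75 - 9.25)(10) = 12.5.

12.50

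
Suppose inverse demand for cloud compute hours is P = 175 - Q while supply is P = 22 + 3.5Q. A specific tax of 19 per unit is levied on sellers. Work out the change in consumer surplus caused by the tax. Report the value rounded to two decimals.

-134.64

Pre-tax equilibrium: 175 - Q = 22 + 3.5Q gives Q* = 34, P* = 141.
A tax on sellers shifts supply up by 19: 175 - Q = 22 + 3.5Q + 19, so Q_t = 29.7778. Buyers pay P_b = 145.2222; sellers receive P_s = P_b - 19 = 126.2222.
CS falls from (1/2)(34)(34) = 578 to (1/2)(29.7778)(29.7778) = 443.358, a change of -134.642.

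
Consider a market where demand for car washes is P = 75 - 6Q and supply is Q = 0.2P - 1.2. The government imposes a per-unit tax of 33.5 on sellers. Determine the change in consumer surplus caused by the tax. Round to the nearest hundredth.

Rewriting supply in inverse form: P = 6 + 5Q.
Without the tax, 75 - 6Q = 6 + 5Q so Q* = 6.2727 and P* = 37.3636.
A tax on sellers shifts supply up by 33.5: 75 - 6Q = 6 + 5Q + 33.5, so Q_t = 3.2273. Buyers pay P_b = 55.6364; sellers receive P_s = P_b - 33.5 = 22.1364.
Consumers lose the trapezoid between P* and P_b out to Q_t plus the triangle from Q_t to Q*: change in CS = 31.2459 - 118.0413 = -86.7955.

-86.80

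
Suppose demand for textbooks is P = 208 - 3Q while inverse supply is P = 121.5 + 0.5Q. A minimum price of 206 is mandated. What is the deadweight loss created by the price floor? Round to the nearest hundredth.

Free-market equilibrium: 208 - 3Q = 121.5 + 0.5Q gives Q* = 24.7143, P* = 133.8571.
At the floor price 206, quantity demanded is (208 - 206)/3 = 0.6667; demand is the short side, so Q = 0.6667 trades at P = 206.
At Q = 0.6667 the demand price is 206 and the supply price is 121.8333. Deadweight loss is the triangle between the curves from 0.6667 to 24.7143: (1/2)(206 - 121.8333)(24.7143 - 0.6667) = 1012.004.

1012.00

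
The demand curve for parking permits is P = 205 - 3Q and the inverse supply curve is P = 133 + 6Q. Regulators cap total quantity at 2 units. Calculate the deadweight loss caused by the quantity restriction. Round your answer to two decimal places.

162.00

Without the quota, 205 - 3Q = 133 + 6Q gives Q* = 8.
At Q = 2 the demand price is 205 - 3(2) = 199 and the supply price is 133 + 6(2) = 145.
DWL = (1/2)(gap between curves at 2) x (Q* - 2) = (1/2)(54)(6) = 162.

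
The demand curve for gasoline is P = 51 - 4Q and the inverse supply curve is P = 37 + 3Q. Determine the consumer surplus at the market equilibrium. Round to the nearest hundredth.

Setting demand equal to supply, 14 = 7Q, so Q* = 2 and P* = 43.
The demand choke price is 51, so CS = (1/2)(Q*)(51 - P*) = (1/2)(2)(8) = 8.

8.00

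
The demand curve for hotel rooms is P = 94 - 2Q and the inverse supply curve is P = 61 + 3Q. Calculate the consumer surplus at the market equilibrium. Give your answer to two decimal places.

Set 94 - 2Q = 61 + 3Q, which gives 33 = 5Q, so Q* = 6.6 and P* = 94 - 2(6.6) = 80.8.
Consumer surplus is the triangle under demand above P*: (1/2)(6.6)(94 - 80.8) = (1/2)(6.6)(13.2) = 43.56.

43.56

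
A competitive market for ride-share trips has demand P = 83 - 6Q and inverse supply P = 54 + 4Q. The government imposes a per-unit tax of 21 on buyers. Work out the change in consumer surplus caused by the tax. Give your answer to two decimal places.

-23.31

Without the tax, 83 - 6Q = 54 + 4Q so Q* = 2.9 and P* = 65.6.
With the tax, buyers' net willingness to pay falls by 21: (83 - 21) - 6Q = 54 + 4Q, so Q_t = 0.8. Buyers pay P_b = 78.2; sellers receive P_s = P_b - 21 = 57.2.
Consumers lose the trapezoid between P* and P_b out to Q_t plus the triangle from Q_t to Q*: change in CS = 1.92 - 25.23 = -23.31.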